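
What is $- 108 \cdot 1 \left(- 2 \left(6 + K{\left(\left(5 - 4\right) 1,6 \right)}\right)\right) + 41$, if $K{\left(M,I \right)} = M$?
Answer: $1553$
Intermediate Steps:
$- 108 \cdot 1 \left(- 2 \left(6 + K{\left(\left(5 - 4\right) 1,6 \right)}\right)\right) + 41 = - 108 \cdot 1 \left(- 2 \left(6 + \left(5 - 4\right) 1\right)\right) + 41 = - 108 \cdot 1 \left(- 2 \left(6 + 1 \cdot 1\right)\right) + 41 = - 108 \cdot 1 \left(- 2 \left(6 + 1\right)\right) + 41 = - 108 \cdot 1 \left(\left(-2\right) 7\right) + 41 = - 108 \cdot 1 \left(-14\right) + 41 = \left(-108\right) \left(-14\right) + 41 = 1512 + 41 = 1553$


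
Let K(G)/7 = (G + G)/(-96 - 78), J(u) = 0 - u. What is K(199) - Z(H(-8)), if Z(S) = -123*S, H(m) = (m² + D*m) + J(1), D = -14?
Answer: 1871282/87 ≈ 21509.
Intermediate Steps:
J(u) = -u
H(m) = -1 + m² - 14*m (H(m) = (m² - 14*m) - 1*1 = (m² - 14*m) - 1 = -1 + m² - 14*m)
K(G) = -7*G/87 (K(G) = 7*((G + G)/(-96 - 78)) = 7*((2*G)/(-174)) = 7*((2*G)*(-1/174)) = 7*(-G/87) = -7*G/87)
K(199) - Z(H(-8)) = -7/87*199 - (-123)*(-1 + (-8)² - 14*(-8)) = -1393/87 - (-123)*(-1 + 64 + 112) = -1393/87 - (-123)*175 = -1393/87 - 1*(-21525) = -1393/87 + 21525 = 1871282/87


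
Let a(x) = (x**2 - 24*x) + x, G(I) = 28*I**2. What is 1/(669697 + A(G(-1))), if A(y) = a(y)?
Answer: 1/669837 ≈ 1.4929e-6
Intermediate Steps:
a(x) = x**2 - 23*x
A(y) = y*(-23 + y)
1/(669697 + A(G(-1))) = 1/(669697 + (28*(-1)**2)*(-23 + 28*(-1)**2)) = 1/(669697 + (28*1)*(-23 + 28*1)) = 1/(669697 + 28*(-23 + 28)) = 1/(669697 + 28*5) = 1/(669697 + 140) = 1/669837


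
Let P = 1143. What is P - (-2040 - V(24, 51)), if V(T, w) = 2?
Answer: 3185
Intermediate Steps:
P - (-2040 - V(24, 51)) = 1143 - (-2040 - 1*2) = 1143 - (-2040 - 2) = 1143 - 1*(-2042) = 1143 + 2042 = 3185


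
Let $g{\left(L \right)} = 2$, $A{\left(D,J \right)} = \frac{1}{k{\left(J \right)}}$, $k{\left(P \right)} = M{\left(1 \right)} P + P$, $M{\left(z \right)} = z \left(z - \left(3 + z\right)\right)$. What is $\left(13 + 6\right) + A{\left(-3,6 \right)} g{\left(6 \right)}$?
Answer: $\frac{113}{6} \approx 18.833$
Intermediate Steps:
$M{\left(z \right)} = - 3 z$ ($M{\left(z \right)} = z \left(-3\right) = - 3 z$)
$k{\left(P \right)} = - 2 P$ ($k{\left(P \right)} = \left(-3\right) 1 P + P = - 3 P + P = - 2 P$)
$A{\left(D,J \right)} = - \frac{1}{2 J}$ ($A{\left(D,J \right)} = \frac{1}{\left(-2\right) J} = - \frac{1}{2 J}$)
$\left(13 + 6\right) + A{\left(-3,6 \right)} g{\left(6 \right)} = \left(13 + 6\right) + - \frac{1}{2 \cdot 6} \cdot 2 = 19 + \left(- \frac{1}{2}\right) \frac{1}{6} \cdot 2 = 19 - \frac{1}{6} = \frac{113}{6}$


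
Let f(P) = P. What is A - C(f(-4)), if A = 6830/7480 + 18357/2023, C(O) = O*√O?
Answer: 888985/89012 + 8*I ≈ 9.9872 + 8.0*I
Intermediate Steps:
C(O) = O^(3/2)
A = 888985/89012 (A = 6830*(1/7480) + 18357*(1/2023) = 683/748 + 18357/2023 = 888985/89012 ≈ 9.9872)
A - C(f(-4)) = 888985/89012 - (-4)^(3/2) = 888985/89012 - (-8)*I = 888985/89012 + 8*I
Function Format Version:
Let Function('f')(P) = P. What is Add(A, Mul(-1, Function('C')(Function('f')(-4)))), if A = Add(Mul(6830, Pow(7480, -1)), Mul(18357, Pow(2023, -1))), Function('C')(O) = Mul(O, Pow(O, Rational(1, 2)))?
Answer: Add(Rational(888985, 89012), Mul(8, I)) ≈ Add(9.9872, Mul(8.0000, I))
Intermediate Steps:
Function('C')(O) = Pow(O, Rational(3, 2))
A = Rational(888985, 89012) (A = Add(Mul(6830, Rational(1, 7480)), Mul(18357, Rational(1, 2023))) = Add(Rational(683, 748), Rational(18357, 2023)) = Rational(888985, 89012) ≈ 9.9872)
Add(A, Mul(-1, Function('C')(Function('f')(-4)))) = Add(Rational(888985, 89012), Mul(-1, Pow(-4, Rational(3, 2)))) = Add(Rational(888985, 89012), Mul(-1, Mul(-8, I))) = Add(Rational(888985, 89012), Mul(8, I))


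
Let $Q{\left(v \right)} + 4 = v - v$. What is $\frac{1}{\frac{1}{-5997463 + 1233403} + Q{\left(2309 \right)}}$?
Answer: $- \frac{4764060}{19056241} \approx -0.25$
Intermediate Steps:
$Q{\left(v \right)} = -4$ ($Q{\left(v \right)} = -4 + \left(v - v\right) = -4 + 0 = -4$)
$\frac{1}{\frac{1}{-5997463 + 1233403} + Q{\left(2309 \right)}} = \frac{1}{\frac{1}{-5997463 + 1233403} - 4} = \frac{1}{\frac{1}{-4764060} - 4} = \frac{1}{- \frac{1}{4764060} - 4} = \frac{1}{- \frac{19056241}{4764060}} = - \frac{4764060}{19056241}$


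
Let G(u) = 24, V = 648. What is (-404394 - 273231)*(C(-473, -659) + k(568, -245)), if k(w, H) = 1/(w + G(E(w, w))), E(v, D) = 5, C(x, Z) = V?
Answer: -259948469625/592 ≈ -4.3910e+8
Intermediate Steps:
C(x, Z) = 648
k(w, H) = 1/(24 + w) (k(w, H) = 1/(w + 24) = 1/(24 + w))
(-404394 - 273231)*(C(-473, -659) + k(568, -245)) = (-404394 - 273231)*(648 + 1/(24 + 568)) = -677625*(648 + 1/592) = -677625*383617/592 = -259948469625/592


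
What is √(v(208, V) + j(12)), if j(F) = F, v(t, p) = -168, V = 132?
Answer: 2*I*√39 ≈ 12.49*I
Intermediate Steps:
√(v(208, V) + j(12)) = √(-168 + 12) = √(-156) = 2*I*√39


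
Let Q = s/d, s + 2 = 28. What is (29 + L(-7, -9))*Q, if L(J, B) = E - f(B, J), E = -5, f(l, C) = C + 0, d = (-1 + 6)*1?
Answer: 806/5 ≈ 161.20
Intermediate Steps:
d = 5 (d = 5*1 = 5)
s = 26 (s = -2 + 28 = 26)
f(l, C) = C
L(J, B) = -5 - J
Q = 26/5 ≈ 5.2000
(29 + L(-7, -9))*Q = (29 + (-5 - 1*(-7)))*(26/5) = (29 + (-5 + 7))*(26/5) = (29 + 2)*(26/5) = 31*(26/5) = 806/5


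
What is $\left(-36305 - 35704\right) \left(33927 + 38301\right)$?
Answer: $-5201066052$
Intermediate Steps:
$\left(-36305 - 35704\right) \left(33927 + 38301\right) = \left(-72009\right) 72228 = -5201066052$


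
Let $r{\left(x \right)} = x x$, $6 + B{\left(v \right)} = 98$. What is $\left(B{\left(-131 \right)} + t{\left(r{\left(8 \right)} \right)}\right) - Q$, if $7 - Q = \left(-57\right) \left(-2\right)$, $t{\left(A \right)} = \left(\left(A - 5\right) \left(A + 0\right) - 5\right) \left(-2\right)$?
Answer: $-7343$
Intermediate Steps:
$B{\left(v \right)} = 92$ ($B{\left(v \right)} = -6 + 98 = 92$)
$r{\left(x \right)} = x^{2}$
$t{\left(A \right)} = 10 - 2 A \left(-5 + A\right)$ ($t{\left(A \right)} = \left(\left(-5 + A\right) A - 5\right) \left(-2\right) = \left(A \left(-5 + A\right) - 5\right) \left(-2\right) = \left(-5 + A \left(-5 + A\right)\right) \left(-2\right) = 10 - 2 A \left(-5 + A\right)$)
$Q = -107$ ($Q = 7 - \left(-57\right) \left(-2\right) = 7 - 114 = -107$)
$\left(B{\left(-131 \right)} + t{\left(r{\left(8 \right)} \right)}\right) - Q = \left(92 + \left(10 - 2 \left(8^{2}\right)^{2} + 10 \cdot 8^{2}\right)\right) - -107 = \left(92 + \left(10 - 2 \cdot 64^{2} + 10 \cdot 64\right)\right) + 107 = \left(92 + \left(10 - 8192 + 640\right)\right) + 107 = \left(92 - 7542\right) + 107 = -7450 + 107 = -7343$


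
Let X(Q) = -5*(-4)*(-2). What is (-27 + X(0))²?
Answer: 4489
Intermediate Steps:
X(Q) = -40 (X(Q) = 20*(-2) = -40)
(-27 + X(0))² = (-27 - 40)² = (-67)² = 4489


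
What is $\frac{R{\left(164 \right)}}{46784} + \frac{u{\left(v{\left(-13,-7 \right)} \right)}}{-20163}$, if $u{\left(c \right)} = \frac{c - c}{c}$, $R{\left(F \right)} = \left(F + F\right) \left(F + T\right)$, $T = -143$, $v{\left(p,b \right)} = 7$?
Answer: $\frac{861}{5848} \approx 0.14723$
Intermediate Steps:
$R{\left(F \right)} = 2 F \left(-143 + F\right)$ ($R{\left(F \right)} = \left(F + F\right) \left(F - 143\right) = 2 F \left(-143 + F\right)$)
$u{\left(c \right)} = 0$ ($u{\left(c \right)} = \frac{0}{c} = 0$)
$\frac{R{\left(164 \right)}}{46784} + \frac{u{\left(v{\left(-13,-7 \right)} \right)}}{-20163} = \frac{2 \cdot 164 \left(-143 + 164\right)}{46784} + \frac{0}{-20163} = 2 \cdot 164 \cdot 21 \cdot \frac{1}{46784} + 0 \left(- \frac{1}{20163}\right) = 6888 \cdot \frac{1}{46784} + 0 = \frac{861}{5848} + 0 = \frac{861}{5848}$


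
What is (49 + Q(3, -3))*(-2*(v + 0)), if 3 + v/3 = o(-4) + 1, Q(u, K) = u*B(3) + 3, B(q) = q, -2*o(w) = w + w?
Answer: -732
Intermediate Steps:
o(w) = -w (o(w) = -(w + w)/2 = -w)
Q(u, K) = 3 + 3*u (Q(u, K) = u*3 + 3 = 3*u + 3 = 3 + 3*u)
v = 6 (v = -9 + 3*(-1*(-4) + 1) = -9 + 3*(4 + 1) = -9 + 3*5 = -9 + 15 = 6)
(49 + Q(3, -3))*(-2*(v + 0)) = (49 + (3 + 3*3))*(-2*(6 + 0)) = (49 + (3 + 9))*(-2*6) = (49 + 12)*(-12) = 61*(-12) = -732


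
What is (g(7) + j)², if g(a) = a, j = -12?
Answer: 25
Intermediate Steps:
(g(7) + j)² = (7 - 12)² = (-5)² = 25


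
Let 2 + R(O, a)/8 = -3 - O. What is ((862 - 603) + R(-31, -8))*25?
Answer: 11675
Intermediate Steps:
R(O, a) = -40 - 8*O (R(O, a) = -16 + 8*(-3 - O) = -16 + (-24 - 8*O) = -40 - 8*O)
((862 - 603) + R(-31, -8))*25 = ((862 - 603) + (-40 - 8*(-31)))*25 = (259 + (-40 + 248))*25 = (259 + 208)*25 = 467*25 = 11675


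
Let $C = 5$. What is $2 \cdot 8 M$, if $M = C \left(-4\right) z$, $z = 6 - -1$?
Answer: $-2240$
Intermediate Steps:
$z = 7$ ($z = 6 + 1 = 7$)
$M = -140$ ($M = 5 \left(-4\right) 7 = \left(-20\right) 7 = -140$)
$2 \cdot 8 M = 2 \cdot 8 \left(-140\right) = 16 \left(-140\right) = -2240$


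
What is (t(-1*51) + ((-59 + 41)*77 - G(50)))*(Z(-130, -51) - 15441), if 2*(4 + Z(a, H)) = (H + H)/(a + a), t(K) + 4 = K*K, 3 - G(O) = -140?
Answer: -1072178283/65 ≈ -1.6495e+7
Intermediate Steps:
G(O) = 143 (G(O) = 3 - 1*(-140) = 3 + 140 = 143)
t(K) = -4 + K² (t(K) = -4 + K*K = -4 + K²)
Z(a, H) = -4 + H/(2*a) (Z(a, H) = -4 + ((H + H)/(a + a))/2 = -4 + ((2*H)/((2*a)))/2 = -4 + ((2*H)*(1/(2*a)))/2 = -4 + (H/a)/2 = -4 + H/(2*a))
(t(-1*51) + ((-59 + 41)*77 - G(50)))*(Z(-130, -51) - 15441) = ((-4 + (-1*51)²) + ((-59 + 41)*77 - 1*143))*((-4 + (½)*(-51)/(-130)) - 15441) = ((-4 + (-51)²) + (-18*77 - 143))*((-4 + (½)*(-51)*(-1/130)) - 15441) = ((-4 + 2601) + (-1386 - 143))*((-4 + 51/260) - 15441) = (2597 - 1529)*(-989/260 - 15441) = 1068*(-4015649/260) = -1072178283/65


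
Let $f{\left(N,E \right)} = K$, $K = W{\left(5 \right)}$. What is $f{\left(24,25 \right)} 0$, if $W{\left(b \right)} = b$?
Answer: $0$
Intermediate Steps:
$K = 5$
$f{\left(N,E \right)} = 5$
$f{\left(24,25 \right)} 0 = 5 \cdot 0 = 0$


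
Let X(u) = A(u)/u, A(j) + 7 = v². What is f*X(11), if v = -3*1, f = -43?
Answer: -86/11 ≈ -7.8182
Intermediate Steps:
v = -3
A(j) = 2 (A(j) = -7 + (-3)² = -7 + 9 = 2)
X(u) = 2/u
f*X(11) = -86/11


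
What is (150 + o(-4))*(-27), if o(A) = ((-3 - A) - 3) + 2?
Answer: -4050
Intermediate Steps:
o(A) = -4 - A (o(A) = (-6 - A) + 2 = -4 - A)
(150 + o(-4))*(-27) = (150 + (-4 - 1*(-4)))*(-27) = (150 + (-4 + 4))*(-27) = (150 + 0)*(-27) = 150*(-27) = -4050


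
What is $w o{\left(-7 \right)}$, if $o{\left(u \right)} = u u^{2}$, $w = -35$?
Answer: $12005$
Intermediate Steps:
$o{\left(u \right)} = u^{3}$
$w o{\left(-7 \right)} = - 35 \left(-7\right)^{3} = \left(-35\right) \left(-343\right) = 12005$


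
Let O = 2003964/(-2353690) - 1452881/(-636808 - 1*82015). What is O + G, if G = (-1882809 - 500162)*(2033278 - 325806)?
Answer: -3442021501760767726703461/845943253435 ≈ -4.0689e+12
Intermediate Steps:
O = 989568033259/845943253435 (O = 2003964*(-1/2353690) - 1452881/(-636808 - 82015) = -1001982/1176845 - 1452881/(-718823) = -1001982/1176845 - 1452881*(-1/718823) = -1001982/1176845 + 1452881/718823 = 989568033259/845943253435 ≈ 1.1698)
G = -4068856259312 (G = -2382971*1707472 = -4068856259312)
O + G = 989568033259/845943253435 - 4068856259312 = -3442021501760767726703461/845943253435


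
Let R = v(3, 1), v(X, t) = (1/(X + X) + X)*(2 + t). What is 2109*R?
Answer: 40071/2 ≈ 20036.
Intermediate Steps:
v(X, t) = (2 + t)*(X + 1/(2*X)) (v(X, t) = (1/(2*X) + X)*(2 + t) = (X + 1/(2*X))*(2 + t) = (2 + t)*(X + 1/(2*X)))
R = 19/2 (R = (½)*(2 + 1 + 2*3²*(2 + 1))/3 = (½)*(⅓)*(2 + 1 + 2*9*3) = (½)*(⅓)*(2 + 1 + 54) = (½)*(⅓)*57 = 19/2 ≈ 9.5000)
2109*R = 2109*(19/2) = 40071/2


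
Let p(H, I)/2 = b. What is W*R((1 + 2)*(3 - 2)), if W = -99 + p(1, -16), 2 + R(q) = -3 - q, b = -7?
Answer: 904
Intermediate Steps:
p(H, I) = -14 (p(H, I) = 2*(-7) = -14)
R(q) = -5 - q (R(q) = -2 + (-3 - q) = -5 - q)
W = -113 (W = -99 - 14 = -113)
W*R((1 + 2)*(3 - 2)) = -113*(-5 - (1 + 2)*(3 - 2)) = -113*(-5 - 3) = -113*(-8) = 904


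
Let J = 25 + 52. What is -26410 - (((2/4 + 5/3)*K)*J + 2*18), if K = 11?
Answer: -169687/6 ≈ -28281.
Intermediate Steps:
J = 77
-26410 - (((2/4 + 5/3)*K)*J + 2*18) = -26410 - (((2/4 + 5/3)*11)*77 + 2*18) = -26410 - (((2*(¼) + 5*(⅓))*11)*77 + 36) = -26410 - (((½ + 5/3)*11)*77 + 36) = -26410 - (((13/6)*11)*77 + 36) = -26410 - ((143/6)*77 + 36) = -26410 - (11011/6 + 36) = -26410 - 1*11227/6 = -26410 - 11227/6 = -169687/6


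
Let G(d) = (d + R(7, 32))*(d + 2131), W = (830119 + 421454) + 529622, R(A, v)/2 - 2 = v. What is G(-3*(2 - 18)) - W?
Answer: -1528431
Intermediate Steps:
R(A, v) = 4 + 2*v
W = 1781195 (W = 1251573 + 529622 = 1781195)
G(d) = (68 + d)*(2131 + d) (G(d) = (d + (4 + 2*32))*(d + 2131) = (d + (4 + 64))*(2131 + d) = (d + 68)*(2131 + d) = (68 + d)*(2131 + d))
G(-3*(2 - 18)) - W = (144908 + (-3*(2 - 18))² + 2199*(-3*(2 - 18))) - 1*1781195 = (144908 + (-3*(-16))² + 2199*(-3*(-16))) - 1781195 = (144908 + 48² + 2199*48) - 1781195 = (144908 + 2304 + 105552) - 1781195 = 252764 - 1781195 = -1528431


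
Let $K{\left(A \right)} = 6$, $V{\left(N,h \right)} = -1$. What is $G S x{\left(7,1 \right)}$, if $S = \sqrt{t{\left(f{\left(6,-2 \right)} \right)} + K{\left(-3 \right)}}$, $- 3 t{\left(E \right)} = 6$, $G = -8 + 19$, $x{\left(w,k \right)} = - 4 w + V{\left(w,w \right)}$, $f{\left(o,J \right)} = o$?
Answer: $-638$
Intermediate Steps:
$x{\left(w,k \right)} = -1 - 4 w$ ($x{\left(w,k \right)} = - 4 w - 1 = -1 - 4 w$)
$G = 11$
$t{\left(E \right)} = -2$ ($t{\left(E \right)} = \left(- \frac{1}{3}\right) 6 = -2$)
$S = 2$ ($S = \sqrt{-2 + 6} = \sqrt{4} = 2$)
$G S x{\left(7,1 \right)} = 11 \cdot 2 \left(-1 - 28\right) = 22 \left(-1 - 28\right) = 22 \left(-29\right) = -638$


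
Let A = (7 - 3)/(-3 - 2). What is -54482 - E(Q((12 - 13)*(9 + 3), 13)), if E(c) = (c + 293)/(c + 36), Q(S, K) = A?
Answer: -9590293/176 ≈ -54490.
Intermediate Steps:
A = -⅘ (A = 4/(-5) = 4*(-⅕) = -⅘ ≈ -0.80000)
Q(S, K) = -⅘
E(c) = (293 + c)/(36 + c)
-54482 - E(Q((12 - 13)*(9 + 3), 13)) = -54482 - (293 - ⅘)/(36 - ⅘) = -54482 - 1461/(176/5*5) = -54482 - 5*1461/(176*5) = -54482 - 1*1461/176 = -54482 - 1461/176 = -9590293/176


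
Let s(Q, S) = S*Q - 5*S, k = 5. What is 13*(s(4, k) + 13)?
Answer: 104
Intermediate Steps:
s(Q, S) = -5*S + Q*S (s(Q, S) = Q*S - 5*S = -5*S + Q*S)
13*(s(4, k) + 13) = 13*(5*(-5 + 4) + 13) = 13*(5*(-1) + 13) = 13*(-5 + 13) = 13*8 = 104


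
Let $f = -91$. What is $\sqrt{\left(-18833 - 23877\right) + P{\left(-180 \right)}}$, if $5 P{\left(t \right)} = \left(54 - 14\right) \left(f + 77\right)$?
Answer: $3 i \sqrt{4758} \approx 206.93 i$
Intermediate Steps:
$P{\left(t \right)} = -112$ ($P{\left(t \right)} = \frac{\left(54 - 14\right) \left(-91 + 77\right)}{5} = \frac{40 \left(-14\right)}{5} = \frac{1}{5} \left(-560\right) = -112$)
$\sqrt{\left(-18833 - 23877\right) + P{\left(-180 \right)}} = \sqrt{\left(-18833 - 23877\right) - 112} = \sqrt{-42710 - 112} = \sqrt{-42822} = 3 i \sqrt{4758}$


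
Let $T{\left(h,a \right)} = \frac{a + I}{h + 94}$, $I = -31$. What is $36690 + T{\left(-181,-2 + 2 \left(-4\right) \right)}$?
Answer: $\frac{3192071}{87} \approx 36691.0$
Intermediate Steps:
$T{\left(h,a \right)} = \frac{-31 + a}{94 + h}$ ($T{\left(h,a \right)} = \frac{a - 31}{h + 94} = \frac{-31 + a}{94 + h}$)
$36690 + T{\left(-181,-2 + 2 \left(-4\right) \right)} = 36690 + \frac{-31 + \left(-2 + 2 \left(-4\right)\right)}{94 - 181} = 36690 + \frac{-31 - 10}{-87} = 36690 - \frac{-31 - 10}{87} = 36690 - - \frac{41}{87} = 36690 + \frac{41}{87} = \frac{3192071}{87}$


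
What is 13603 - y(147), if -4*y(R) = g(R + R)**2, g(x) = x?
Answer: 35212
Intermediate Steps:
y(R) = -R**2 (y(R) = -(R + R)**2/4 = -4*R**2/4 = -R**2)
13603 - y(147) = 13603 - (-1)*147**2 = 13603 - (-1)*21609 = 13603 - 1*(-21609) = 13603 + 21609 = 35212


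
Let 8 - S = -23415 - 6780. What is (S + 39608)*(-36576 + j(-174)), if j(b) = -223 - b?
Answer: -2556827875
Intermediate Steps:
S = 30203 (S = 8 - (-23415 - 6780) = 8 - 1*(-30195) = 8 + 30195 = 30203)
(S + 39608)*(-36576 + j(-174)) = (30203 + 39608)*(-36576 + (-223 - 1*(-174))) = 69811*(-36576 + (-223 + 174)) = 69811*(-36576 - 49) = 69811*(-36625) = -2556827875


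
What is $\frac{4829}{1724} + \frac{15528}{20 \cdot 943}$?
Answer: $\frac{29461303}{8128660} \approx 3.6244$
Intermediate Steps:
$\frac{4829}{1724} + \frac{15528}{20 \cdot 943} = 4829 \cdot \frac{1}{1724} + \frac{15528}{18860} = \frac{4829}{1724} + 15528 \cdot \frac{1}{18860} = \frac{4829}{1724} + \frac{3882}{4715} = \frac{29461303}{8128660}$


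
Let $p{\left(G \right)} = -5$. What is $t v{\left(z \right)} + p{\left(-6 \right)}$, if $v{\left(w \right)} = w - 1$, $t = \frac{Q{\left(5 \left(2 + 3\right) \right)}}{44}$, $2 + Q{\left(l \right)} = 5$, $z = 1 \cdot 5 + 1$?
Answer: $- \frac{205}{44} \approx -4.6591$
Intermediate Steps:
$z = 6$ ($z = 5 + 1 = 6$)
$Q{\left(l \right)} = 3$ ($Q{\left(l \right)} = -2 + 5 = 3$)
$t = \frac{3}{44} \approx 0.068182$
$v{\left(w \right)} = -1 + w$
$t v{\left(z \right)} + p{\left(-6 \right)} = \frac{3 \left(-1 + 6\right)}{44} - 5 = \frac{3}{44} \cdot 5 - 5 = \frac{15}{44} - 5 = - \frac{205}{44}$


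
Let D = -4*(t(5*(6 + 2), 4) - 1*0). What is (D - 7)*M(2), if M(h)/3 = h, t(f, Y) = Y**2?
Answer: -426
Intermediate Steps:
M(h) = 3*h
D = -64 (D = -4*(4**2 - 1*0) = -4*(16 + 0) = -4*16 = -64)
(D - 7)*M(2) = (-64 - 7)*(3*2) = -71*6 = -426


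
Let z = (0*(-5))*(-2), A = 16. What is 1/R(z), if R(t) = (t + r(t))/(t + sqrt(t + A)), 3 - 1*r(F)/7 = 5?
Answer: -2/7 ≈ -0.28571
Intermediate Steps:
r(F) = -14 (r(F) = 21 - 7*5 = 21 - 35 = -14)
z = 0 (z = 0*(-2) = 0)
R(t) = (-14 + t)/(t + sqrt(16 + t)) (R(t) = (t - 14)/(t + sqrt(t + 16)) = (-14 + t)/(t + sqrt(16 + t)))
1/R(z) = 1/((-14 + 0)/(0 + sqrt(16 + 0))) = 1/(-14/(0 + sqrt(16))) = 1/(-14/(0 + 4)) = 1/(-14/4) = 1/((1/4)*(-14)) = 1/(-7/2) = -2/7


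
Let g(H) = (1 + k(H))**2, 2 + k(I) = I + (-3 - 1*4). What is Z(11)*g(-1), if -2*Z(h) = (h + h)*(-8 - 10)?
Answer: 16038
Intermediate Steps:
k(I) = -9 + I (k(I) = -2 + (I + (-3 - 1*4)) = -2 + (I + (-3 - 4)) = -2 + (I - 7) = -2 + (-7 + I) = -9 + I)
g(H) = (-8 + H)**2 (g(H) = (1 + (-9 + H))**2 = (-8 + H)**2)
Z(h) = 18*h (Z(h) = -(h + h)*(-8 - 10)/2 = -2*h*(-18)/2 = -(-18)*h = 18*h)
Z(11)*g(-1) = (18*11)*(-8 - 1)**2 = 198*(-9)**2 = 198*81 = 16038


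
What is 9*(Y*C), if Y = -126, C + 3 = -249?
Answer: 285768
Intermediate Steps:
C = -252 (C = -3 - 249 = -252)
9*(Y*C) = 9*(-126*(-252)) = 9*31752 = 285768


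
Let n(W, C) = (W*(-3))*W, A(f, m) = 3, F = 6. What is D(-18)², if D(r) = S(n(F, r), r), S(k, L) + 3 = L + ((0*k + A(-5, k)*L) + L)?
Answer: 8649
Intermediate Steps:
n(W, C) = -3*W² (n(W, C) = (-3*W)*W = -3*W²)
S(k, L) = -3 + 5*L (S(k, L) = -3 + (L + ((0*k + 3*L) + L)) = -3 + (L + ((0 + 3*L) + L)) = -3 + (L + (3*L + L)) = -3 + (L + 4*L) = -3 + 5*L)
D(r) = -3 + 5*r
D(-18)² = (-3 + 5*(-18))² = (-3 - 90)² = (-93)² = 8649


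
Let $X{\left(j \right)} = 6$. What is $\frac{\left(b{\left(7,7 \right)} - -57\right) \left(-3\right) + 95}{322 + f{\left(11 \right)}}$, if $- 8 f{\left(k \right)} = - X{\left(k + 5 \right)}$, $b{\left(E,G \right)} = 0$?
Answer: $- \frac{304}{1291} \approx -0.23548$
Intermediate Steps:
$f{\left(k \right)} = \frac{3}{4}$ ($f{\left(k \right)} = - \frac{\left(-1\right) 6}{8} = \left(- \frac{1}{8}\right) \left(-6\right) = \frac{3}{4}$)
$\frac{\left(b{\left(7,7 \right)} - -57\right) \left(-3\right) + 95}{322 + f{\left(11 \right)}} = \frac{\left(0 - -57\right) \left(-3\right) + 95}{322 + \frac{3}{4}} = \frac{\left(0 + 57\right) \left(-3\right) + 95}{\frac{1291}{4}} = \left(57 \left(-3\right) + 95\right) \frac{4}{1291} = \left(-171 + 95\right) \frac{4}{1291} = \left(-76\right) \frac{4}{1291} = - \frac{304}{1291}$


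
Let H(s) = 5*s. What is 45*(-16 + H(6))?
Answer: 630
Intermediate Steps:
45*(-16 + H(6)) = 45*(-16 + 5*6) = 45*(-16 + 30) = 45*14 = 630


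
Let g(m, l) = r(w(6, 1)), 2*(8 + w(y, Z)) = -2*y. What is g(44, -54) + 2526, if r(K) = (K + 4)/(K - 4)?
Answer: 22739/9 ≈ 2526.6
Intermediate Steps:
w(y, Z) = -8 - y (w(y, Z) = -8 + (-2*y)/2 = -8 - y)
r(K) = (4 + K)/(-4 + K)
g(m, l) = 5/9 (g(m, l) = (4 + (-8 - 1*6))/(-4 + (-8 - 1*6)) = (4 + (-8 - 6))/(-4 + (-8 - 6)) = (4 - 14)/(-4 - 14) = -10/(-18) = -1/18*(-10) = 5/9)
g(44, -54) + 2526 = 5/9 + 2526 = 22739/9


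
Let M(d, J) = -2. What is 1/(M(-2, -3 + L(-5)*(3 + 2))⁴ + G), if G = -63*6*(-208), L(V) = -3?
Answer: 1/78640 ≈ 1.2716e-5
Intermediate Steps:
G = 78624 (G = -378*(-208) = 78624)
1/(M(-2, -3 + L(-5)*(3 + 2))⁴ + G) = 1/((-2)⁴ + 78624) = 1/(16 + 78624) = 1/78640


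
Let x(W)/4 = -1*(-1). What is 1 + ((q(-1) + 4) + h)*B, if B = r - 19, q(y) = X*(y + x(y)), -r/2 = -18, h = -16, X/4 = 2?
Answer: 205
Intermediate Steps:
X = 8 (X = 4*2 = 8)
r = 36 (r = -2*(-18) = 36)
x(W) = 4 (x(W) = 4*(-1*(-1)) = 4*1 = 4)
q(y) = 32 + 8*y (q(y) = 8*(y + 4) = 8*(4 + y) = 32 + 8*y)
B = 17 (B = 36 - 19 = 17)
1 + ((q(-1) + 4) + h)*B = 1 + (((32 + 8*(-1)) + 4) - 16)*17 = 1 + (((32 - 8) + 4) - 16)*17 = 1 + ((24 + 4) - 16)*17 = 1 + (28 - 16)*17 = 1 + 12*17 = 1 + 204 = 205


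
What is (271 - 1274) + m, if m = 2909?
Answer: 1906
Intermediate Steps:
(271 - 1274) + m = (271 - 1274) + 2909 = -1003 + 2909 = 1906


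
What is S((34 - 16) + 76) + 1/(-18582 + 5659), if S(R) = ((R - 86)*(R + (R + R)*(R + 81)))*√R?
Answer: -1/12923 + 263952*√94 ≈ 2.5591e+6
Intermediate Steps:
S(R) = √R*(-86 + R)*(R + 2*R*(81 + R)) (S(R) = ((-86 + R)*(R + (2*R)*(81 + R)))*√R = ((-86 + R)*(R + 2*R*(81 + R)))*√R = √R*(-86 + R)*(R + 2*R*(81 + R)))
S((34 - 16) + 76) + 1/(-18582 + 5659) = ((34 - 16) + 76)^(3/2)*(-14018 - 9*((34 - 16) + 76) + 2*((34 - 16) + 76)²) + 1/(-18582 + 5659) = (18 + 76)^(3/2)*(-14018 - 9*(18 + 76) + 2*(18 + 76)²) + 1/(-12923) = 94^(3/2)*(-14018 - 9*94 + 2*94²) - 1/12923 = (94*√94)*(-14018 - 846 + 2*8836) - 1/12923 = (94*√94)*(-14018 - 846 + 17672) - 1/12923 = (94*√94)*2808 - 1/12923 = 263952*√94 - 1/12923 = -1/12923 + 263952*√94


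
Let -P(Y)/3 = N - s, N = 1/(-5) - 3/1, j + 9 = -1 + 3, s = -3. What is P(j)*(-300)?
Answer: -180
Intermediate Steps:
j = -7 (j = -9 + (-1 + 3) = -9 + 2 = -7)
N = -16/5 (N = 1*(-1/5) - 3*1 = -1/5 - 3 = -16/5 ≈ -3.2000)
P(Y) = 3/5 (P(Y) = -3*(-16/5 - 1*(-3)) = -3*(-16/5 + 3) = -3*(-1/5) = 3/5)
P(j)*(-300) = (3/5)*(-300) = -180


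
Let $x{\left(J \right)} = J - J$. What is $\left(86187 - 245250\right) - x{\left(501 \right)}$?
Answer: $-159063$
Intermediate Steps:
$x{\left(J \right)} = 0$
$\left(86187 - 245250\right) - x{\left(501 \right)} = \left(86187 - 245250\right) - 0 = \left(86187 - 245250\right) + 0 = -159063 + 0 = -159063$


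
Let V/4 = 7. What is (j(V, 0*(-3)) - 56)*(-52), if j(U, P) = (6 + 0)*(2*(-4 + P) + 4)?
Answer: 4160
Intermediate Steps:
V = 28 (V = 4*7 = 28)
j(U, P) = -24 + 12*P (j(U, P) = 6*((-8 + 2*P) + 4) = 6*(-4 + 2*P) = -24 + 12*P)
(j(V, 0*(-3)) - 56)*(-52) = ((-24 + 12*(0*(-3))) - 56)*(-52) = ((-24 + 12*0) - 56)*(-52) = ((-24 + 0) - 56)*(-52) = (-24 - 56)*(-52) = -80*(-52) = 4160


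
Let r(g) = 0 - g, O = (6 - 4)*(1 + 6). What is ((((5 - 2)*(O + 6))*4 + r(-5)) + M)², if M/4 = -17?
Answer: 31329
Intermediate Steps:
M = -68 (M = 4*(-17) = -68)
O = 14 (O = 2*7 = 14)
r(g) = -g
((((5 - 2)*(O + 6))*4 + r(-5)) + M)² = ((((5 - 2)*(14 + 6))*4 - 1*(-5)) - 68)² = (((3*20)*4 + 5) - 68)² = ((60*4 + 5) - 68)² = ((240 + 5) - 68)² = (245 - 68)² = 177² = 31329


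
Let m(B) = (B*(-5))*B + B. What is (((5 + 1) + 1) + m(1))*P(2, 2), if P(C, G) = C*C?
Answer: 12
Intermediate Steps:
m(B) = B - 5*B**2 (m(B) = (-5*B)*B + B = -5*B**2 + B = B - 5*B**2)
P(C, G) = C**2
(((5 + 1) + 1) + m(1))*P(2, 2) = (((5 + 1) + 1) + 1*(1 - 5*1))*2**2 = ((6 + 1) + 1*(1 - 5))*4 = (7 + 1*(-4))*4 = (7 - 4)*4 = 3*4 = 12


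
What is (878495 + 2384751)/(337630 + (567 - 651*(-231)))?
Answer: 1631623/244289 ≈ 6.6791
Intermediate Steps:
(878495 + 2384751)/(337630 + (567 - 651*(-231))) = 3263246/(337630 + (567 + 150381)) = 3263246/(337630 + 150948) = 3263246/488578 = 3263246*(1/488578) = 1631623/244289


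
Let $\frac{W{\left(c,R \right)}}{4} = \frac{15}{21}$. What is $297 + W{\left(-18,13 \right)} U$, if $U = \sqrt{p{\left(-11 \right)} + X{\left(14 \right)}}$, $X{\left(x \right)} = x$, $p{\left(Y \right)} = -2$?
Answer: $297 + \frac{40 \sqrt{3}}{7} \approx 306.9$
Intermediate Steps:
$W{\left(c,R \right)} = \frac{20}{7}$ ($W{\left(c,R \right)} = 4 \cdot \frac{15}{21} = 4 \cdot 15 \cdot \frac{1}{21} = 4 \cdot \frac{5}{7} = \frac{20}{7}$)
$U = 2 \sqrt{3}$ ($U = \sqrt{-2 + 14} = \sqrt{12} = 2 \sqrt{3} \approx 3.4641$)
$297 + W{\left(-18,13 \right)} U = 297 + \frac{20 \cdot 2 \sqrt{3}}{7} = 297 + \frac{40 \sqrt{3}}{7}$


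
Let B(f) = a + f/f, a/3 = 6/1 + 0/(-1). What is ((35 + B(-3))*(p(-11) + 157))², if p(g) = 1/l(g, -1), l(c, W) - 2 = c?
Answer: 71774784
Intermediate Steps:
l(c, W) = 2 + c
a = 18 (a = 3*(6/1 + 0/(-1)) = 3*(6*1 + 0*(-1)) = 3*(6 + 0) = 3*6 = 18)
B(f) = 19 (B(f) = 18 + f/f = 18 + 1 = 19)
p(g) = 1/(2 + g)
((35 + B(-3))*(p(-11) + 157))² = ((35 + 19)*(1/(2 - 11) + 157))² = (54*(1/(-9) + 157))² = (54*(-⅑ + 157))² = (54*(1412/9))² = 8472² = 71774784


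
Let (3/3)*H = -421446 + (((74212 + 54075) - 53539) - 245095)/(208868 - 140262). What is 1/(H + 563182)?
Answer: 68606/9723769669 ≈ 7.0555e-6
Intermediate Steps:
H = -28913894623/68606 (H = -421446 + (((74212 + 54075) - 53539) - 245095)/(208868 - 140262) = -421446 + ((128287 - 53539) - 245095)/68606 = -421446 + (74748 - 245095)*(1/68606) = -421446 - 170347*1/68606 = -421446 - 170347/68606 = -28913894623/68606 ≈ -4.2145e+5)
1/(H + 563182) = 1/(-28913894623/68606 + 563182) = 1/(9723769669/68606) = 68606/9723769669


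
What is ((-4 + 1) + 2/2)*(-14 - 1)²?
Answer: -450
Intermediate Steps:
((-4 + 1) + 2/2)*(-14 - 1)² = (-3 + 2*(½))*(-15)² = (-3 + 1)*225 = -2*225 = -450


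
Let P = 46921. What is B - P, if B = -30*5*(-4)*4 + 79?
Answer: -44442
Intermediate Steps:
B = 2479 (B = -(-600)*4 + 79 = -30*(-80) + 79 = 2400 + 79 = 2479)
B - P = 2479 - 1*46921 = 2479 - 46921 = -44442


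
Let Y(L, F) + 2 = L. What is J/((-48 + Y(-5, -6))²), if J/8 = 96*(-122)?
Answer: -93696/3025 ≈ -30.974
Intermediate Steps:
Y(L, F) = -2 + L
J = -93696 (J = 8*(96*(-122)) = 8*(-11712) = -93696)
J/((-48 + Y(-5, -6))²) = -93696/(-48 + (-2 - 5))² = -93696/(-48 - 7)² = -93696/((-55)²) = -93696/3025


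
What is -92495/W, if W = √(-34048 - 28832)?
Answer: 18499*I*√3930/3144 ≈ 368.86*I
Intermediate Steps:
W = 4*I*√3930 (W = √(-62880) = 4*I*√3930 ≈ 250.76*I)
-92495/W = -92495*(-I*√3930/15720) = -(-18499)*I*√3930/3144 = 18499*I*√3930/3144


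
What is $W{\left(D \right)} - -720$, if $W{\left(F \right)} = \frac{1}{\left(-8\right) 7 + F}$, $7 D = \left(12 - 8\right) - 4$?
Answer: $\frac{40319}{56} \approx 719.98$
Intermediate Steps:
$D = 0$ ($D = \frac{\left(12 - 8\right) - 4}{7} = \frac{4 - 4}{7} = \frac{1}{7} \cdot 0 = 0$)
$W{\left(F \right)} = \frac{1}{-56 + F}$
$W{\left(D \right)} - -720 = \frac{1}{-56 + 0} - -720 = \frac{1}{-56} + 720 = - \frac{1}{56} + 720 = \frac{40319}{56}$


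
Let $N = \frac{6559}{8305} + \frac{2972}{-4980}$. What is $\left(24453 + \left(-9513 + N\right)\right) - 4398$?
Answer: $\frac{21800675258}{2067945} \approx 10542.0$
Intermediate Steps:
$N = \frac{399068}{2067945}$ ($N = 6559 \cdot \frac{1}{8305} + 2972 \left(- \frac{1}{4980}\right) = \frac{6559}{8305} - \frac{743}{1245} = \frac{399068}{2067945} \approx 0.19298$)
$\left(24453 + \left(-9513 + N\right)\right) - 4398 = \left(24453 + \left(-9513 + \frac{399068}{2067945}\right)\right) - 4398 = \left(24453 - \frac{19671961717}{2067945}\right) - 4398 = \frac{30895497368}{2067945} - 4398 = \frac{21800675258}{2067945}$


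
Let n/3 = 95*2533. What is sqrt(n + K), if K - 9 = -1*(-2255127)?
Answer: sqrt(2977041) ≈ 1725.4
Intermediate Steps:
n = 721905 (n = 3*(95*2533) = 3*240635 = 721905)
K = 2255136 (K = 9 - 1*(-2255127) = 9 + 2255127 = 2255136)
sqrt(n + K) = sqrt(721905 + 2255136) = sqrt(2977041)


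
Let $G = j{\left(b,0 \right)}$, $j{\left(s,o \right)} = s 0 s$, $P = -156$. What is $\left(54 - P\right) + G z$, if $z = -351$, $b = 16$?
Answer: $210$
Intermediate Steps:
$j{\left(s,o \right)} = 0$ ($j{\left(s,o \right)} = 0 s = 0$)
$G = 0$
$\left(54 - P\right) + G z = \left(54 - -156\right) + 0 \left(-351\right) = \left(54 + 156\right) + 0 = 210 + 0 = 210$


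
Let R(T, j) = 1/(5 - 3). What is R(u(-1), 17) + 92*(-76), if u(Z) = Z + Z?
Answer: -13983/2 ≈ -6991.5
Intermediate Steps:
u(Z) = 2*Z
R(T, j) = 1/2
R(u(-1), 17) + 92*(-76) = 1/2 + 92*(-76) = 1/2 - 6992 = -13983/2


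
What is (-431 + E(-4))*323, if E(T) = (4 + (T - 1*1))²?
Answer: -138890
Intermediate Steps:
E(T) = (3 + T)² (E(T) = (4 + (T - 1))² = (4 + (-1 + T))² = (3 + T)²)
(-431 + E(-4))*323 = (-431 + (3 - 4)²)*323 = (-431 + (-1)²)*323 = (-431 + 1)*323 = -430*323 = -138890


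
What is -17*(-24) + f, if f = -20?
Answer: 388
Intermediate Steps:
-17*(-24) + f = -17*(-24) - 20 = 408 - 20 = 388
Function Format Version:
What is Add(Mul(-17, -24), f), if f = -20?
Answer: 388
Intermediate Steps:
Add(Mul(-17, -24), f) = Add(Mul(-17, -24), -20) = Add(408, -20) = 388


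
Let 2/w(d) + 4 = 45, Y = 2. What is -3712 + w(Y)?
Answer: -152190/41 ≈ -3712.0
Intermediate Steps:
w(d) = 2/41 (w(d) = 2/(-4 + 45) = 2/41)
-3712 + w(Y) = -3712 + 2/41 = -152190/41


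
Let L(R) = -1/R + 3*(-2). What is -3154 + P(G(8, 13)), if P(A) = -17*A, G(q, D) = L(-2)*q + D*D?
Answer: -5279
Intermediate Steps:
L(R) = -6 - 1/R (L(R) = -1/R - 6 = -6 - 1/R)
G(q, D) = D**2 - 11*q/2 (G(q, D) = (-6 - 1/(-2))*q + D*D = (-6 - 1*(-1/2))*q + D**2 = (-6 + 1/2)*q + D**2 = -11*q/2 + D**2 = D**2 - 11*q/2)
-3154 + P(G(8, 13)) = -3154 - 17*(13**2 - 11/2*8) = -3154 - 17*(169 - 44) = -3154 - 17*125 = -3154 - 2125 = -5279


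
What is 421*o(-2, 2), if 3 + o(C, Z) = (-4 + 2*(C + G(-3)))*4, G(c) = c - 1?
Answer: -28207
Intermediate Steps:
G(c) = -1 + c
o(C, Z) = -51 + 8*C (o(C, Z) = -3 + (-4 + 2*(C + (-1 - 3)))*4 = -3 + (-4 + 2*(C - 4))*4 = -3 + (-4 + 2*(-4 + C))*4 = -3 + (-4 + (-8 + 2*C))*4 = -3 + (-12 + 2*C)*4 = -3 + (-48 + 8*C) = -51 + 8*C)
421*o(-2, 2) = 421*(-51 + 8*(-2)) = 421*(-51 - 16) = 421*(-67) = -28207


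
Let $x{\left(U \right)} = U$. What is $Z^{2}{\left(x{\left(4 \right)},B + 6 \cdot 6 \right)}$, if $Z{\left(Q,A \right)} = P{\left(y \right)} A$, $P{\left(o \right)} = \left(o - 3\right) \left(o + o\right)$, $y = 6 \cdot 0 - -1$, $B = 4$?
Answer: $25600$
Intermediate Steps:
$y = 1$ ($y = 0 + 1 = 1$)
$P{\left(o \right)} = 2 o \left(-3 + o\right)$ ($P{\left(o \right)} = \left(-3 + o\right) 2 o = 2 o \left(-3 + o\right)$)
$Z{\left(Q,A \right)} = - 4 A$ ($Z{\left(Q,A \right)} = 2 \cdot 1 \left(-3 + 1\right) A = 2 \cdot 1 \left(-2\right) A = - 4 A$)
$Z^{2}{\left(x{\left(4 \right)},B + 6 \cdot 6 \right)} = \left(- 4 \left(4 + 6 \cdot 6\right)\right)^{2} = \left(- 4 \left(4 + 36\right)\right)^{2} = \left(\left(-4\right) 40\right)^{2} = \left(-160\right)^{2} = 25600$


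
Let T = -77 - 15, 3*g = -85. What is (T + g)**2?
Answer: 130321/9 ≈ 14480.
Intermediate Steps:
g = -85/3 (g = (1/3)*(-85) = -85/3 ≈ -28.333)
T = -92
(T + g)**2 = (-92 - 85/3)**2 = (-361/3)**2 = 130321/9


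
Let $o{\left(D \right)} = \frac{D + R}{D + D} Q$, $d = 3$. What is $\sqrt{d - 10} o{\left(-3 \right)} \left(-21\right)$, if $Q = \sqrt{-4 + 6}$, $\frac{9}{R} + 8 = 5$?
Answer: $- 21 i \sqrt{14} \approx - 78.575 i$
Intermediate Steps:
$R = -3$ ($R = \frac{9}{-8 + 5} = \frac{9}{-3} = 9 \left(- \frac{1}{3}\right) = -3$)
$Q = \sqrt{2} \approx 1.4142$
$o{\left(D \right)} = \frac{\sqrt{2} \left(-3 + D\right)}{2 D}$ ($o{\left(D \right)} = \frac{D - 3}{D + D} \sqrt{2} = \frac{-3 + D}{2 D} \sqrt{2} = \frac{\sqrt{2} \left(-3 + D\right)}{2 D}$)
$\sqrt{d - 10} o{\left(-3 \right)} \left(-21\right) = \sqrt{3 - 10} \frac{\sqrt{2} \left(-3 - 3\right)}{2 \left(-3\right)} \left(-21\right) = \sqrt{-7} \cdot \frac{1}{2} \sqrt{2} \left(- \frac{1}{3}\right) \left(-6\right) \left(-21\right) = i \sqrt{7} \sqrt{2} \left(-21\right) = i \sqrt{14} \left(-21\right) = - 21 i \sqrt{14}$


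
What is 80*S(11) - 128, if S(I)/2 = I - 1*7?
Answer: 512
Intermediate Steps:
S(I) = -14 + 2*I (S(I) = 2*(I - 1*7) = 2*(I - 7) = 2*(-7 + I) = -14 + 2*I)
80*S(11) - 128 = 80*(-14 + 2*11) - 128 = 80*(-14 + 22) - 128 = 80*8 - 128 = 640 - 128 = 512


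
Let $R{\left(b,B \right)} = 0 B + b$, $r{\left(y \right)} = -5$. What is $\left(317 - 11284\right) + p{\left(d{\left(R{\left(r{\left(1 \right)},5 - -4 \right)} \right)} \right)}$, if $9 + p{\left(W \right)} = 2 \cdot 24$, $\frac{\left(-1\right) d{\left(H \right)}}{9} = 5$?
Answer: $-10928$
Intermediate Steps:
$R{\left(b,B \right)} = b$ ($R{\left(b,B \right)} = 0 + b = b$)
$d{\left(H \right)} = -45$ ($d{\left(H \right)} = \left(-9\right) 5 = -45$)
$p{\left(W \right)} = 39$ ($p{\left(W \right)} = -9 + 2 \cdot 24 = -9 + 48 = 39$)
$\left(317 - 11284\right) + p{\left(d{\left(R{\left(r{\left(1 \right)},5 - -4 \right)} \right)} \right)} = \left(317 - 11284\right) + 39 = -10967 + 39 = -10928$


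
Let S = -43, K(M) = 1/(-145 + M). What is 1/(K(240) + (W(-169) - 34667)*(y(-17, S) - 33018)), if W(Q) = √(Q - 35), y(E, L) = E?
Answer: 861304142810/986386640238859764473 + 298140875*I*√51/5918319841433158586838 ≈ 8.7319e-10 + 3.5976e-13*I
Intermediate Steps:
W(Q) = √(-35 + Q)
1/(K(240) + (W(-169) - 34667)*(y(-17, S) - 33018)) = 1/(1/(-145 + 240) + (√(-35 - 169) - 34667)*(-17 - 33018)) = 1/(1/95 + (√(-204) - 34667)*(-33035)) = 1/(1/95 + (2*I*√51 - 34667)*(-33035)) = 1/(1/95 + (-34667 + 2*I*√51)*(-33035)) = 1/(1/95 + (1145224345 - 66070*I*√51)) = 1/(108796312776/95 - 66070*I*√51)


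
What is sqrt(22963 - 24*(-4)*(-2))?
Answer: sqrt(22771) ≈ 150.90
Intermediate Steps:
sqrt(22963 - 24*(-4)*(-2)) = sqrt(22963 + 96*(-2)) = sqrt(22963 - 192) = sqrt(22771)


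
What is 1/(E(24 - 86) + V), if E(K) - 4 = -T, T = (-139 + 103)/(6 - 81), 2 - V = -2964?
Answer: 25/74238 ≈ 0.00033675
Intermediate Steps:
V = 2966 (V = 2 - 1*(-2964) = 2 + 2964 = 2966)
T = 12/25 (T = -36/(-75) = -36*(-1/75) = 12/25 ≈ 0.48000)
E(K) = 88/25 (E(K) = 4 - 1*12/25 = 4 - 12/25 = 88/25)
1/(E(24 - 86) + V) = 1/(88/25 + 2966) = 1/(74238/25) = 25/74238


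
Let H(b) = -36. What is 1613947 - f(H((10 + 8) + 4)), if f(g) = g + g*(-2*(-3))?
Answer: 1614199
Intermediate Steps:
f(g) = 7*g (f(g) = g + g*6 = g + 6*g = 7*g)
1613947 - f(H((10 + 8) + 4)) = 1613947 - 7*(-36) = 1613947 - 1*(-252) = 1613947 + 252 = 1614199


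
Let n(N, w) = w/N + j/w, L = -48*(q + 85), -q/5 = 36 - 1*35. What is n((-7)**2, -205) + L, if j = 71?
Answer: -38618304/10045 ≈ -3844.5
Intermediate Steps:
q = -5 (q = -5*(36 - 1*35) = -5*(36 - 35) = -5*1 = -5)
L = -3840 (L = -48*(-5 + 85) = -48*80 = -3840)
n(N, w) = 71/w + w/N (n(N, w) = w/N + 71/w = 71/w + w/N)
n((-7)**2, -205) + L = (71/(-205) - 205/((-7)**2)) - 3840 = (71*(-1/205) - 205/49) - 3840 = (-71/205 - 205*1/49) - 3840 = (-71/205 - 205/49) - 3840 = -45504/10045 - 3840 = -38618304/10045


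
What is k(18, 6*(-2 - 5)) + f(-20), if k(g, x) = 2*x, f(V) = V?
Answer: -104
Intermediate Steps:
k(18, 6*(-2 - 5)) + f(-20) = 2*(6*(-2 - 5)) - 20 = 2*(6*(-7)) - 20 = 2*(-42) - 20 = -84 - 20 = -104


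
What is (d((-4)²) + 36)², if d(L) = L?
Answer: 2704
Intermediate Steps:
(d((-4)²) + 36)² = ((-4)² + 36)² = (16 + 36)² = 52² = 2704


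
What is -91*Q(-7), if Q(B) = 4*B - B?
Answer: 1911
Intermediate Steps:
Q(B) = 3*B
-91*Q(-7) = -273*(-7) = -91*(-21) = 1911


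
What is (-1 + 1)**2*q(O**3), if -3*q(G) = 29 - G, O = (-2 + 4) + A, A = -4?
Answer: 0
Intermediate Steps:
O = -2 (O = (-2 + 4) - 4 = 2 - 4 = -2)
q(G) = -29/3 + G/3 (q(G) = -(29 - G)/3 = -29/3 + G/3)
(-1 + 1)**2*q(O**3) = (-1 + 1)**2*(-29/3 + (1/3)*(-2)**3) = 0**2*(-29/3 + (1/3)*(-8)) = 0*(-29/3 - 8/3) = 0*(-37/3) = 0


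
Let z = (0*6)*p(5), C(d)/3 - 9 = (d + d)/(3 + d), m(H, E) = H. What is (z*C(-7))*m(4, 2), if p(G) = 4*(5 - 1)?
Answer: 0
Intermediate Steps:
p(G) = 16 (p(G) = 4*4 = 16)
C(d) = 27 + 6*d/(3 + d) (C(d) = 27 + 3*((d + d)/(3 + d)) = 27 + 3*((2*d)/(3 + d)) = 27 + 3*(2*d/(3 + d)) = 27 + 6*d/(3 + d))
z = 0 (z = (0*6)*16 = 0*16 = 0)
(z*C(-7))*m(4, 2) = (0*(3*(27 + 11*(-7))/(3 - 7)))*4 = (0*(3*(27 - 77)/(-4)))*4 = (0*(3*(-¼)*(-50)))*4 = (0*(75/2))*4 = 0*4 = 0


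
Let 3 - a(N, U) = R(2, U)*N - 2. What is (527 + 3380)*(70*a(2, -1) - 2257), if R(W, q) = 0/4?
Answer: -7450649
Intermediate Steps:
R(W, q) = 0 (R(W, q) = 0*(¼) = 0)
a(N, U) = 5 (a(N, U) = 3 - (0*N - 2) = 3 - (0 - 2) = 3 - 1*(-2) = 3 + 2 = 5)
(527 + 3380)*(70*a(2, -1) - 2257) = (527 + 3380)*(70*5 - 2257) = 3907*(350 - 2257) = 3907*(-1907) = -7450649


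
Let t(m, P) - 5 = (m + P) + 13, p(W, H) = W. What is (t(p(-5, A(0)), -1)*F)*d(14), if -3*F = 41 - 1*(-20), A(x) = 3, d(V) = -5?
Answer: 1220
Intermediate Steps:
F = -61/3 (F = -(41 - 1*(-20))/3 = -(41 + 20)/3 = -1/3*61 = -61/3 ≈ -20.333)
t(m, P) = 18 + P + m (t(m, P) = 5 + ((m + P) + 13) = 5 + ((P + m) + 13) = 5 + (13 + P + m) = 18 + P + m)
(t(p(-5, A(0)), -1)*F)*d(14) = ((18 - 1 - 5)*(-61/3))*(-5) = (12*(-61/3))*(-5) = -244*(-5) = 1220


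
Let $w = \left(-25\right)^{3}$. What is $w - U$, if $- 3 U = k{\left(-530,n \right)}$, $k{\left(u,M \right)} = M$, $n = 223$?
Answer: $- \frac{46652}{3} \approx -15551.0$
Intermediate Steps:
$w = -15625$
$U = - \frac{223}{3}$ ($U = \left(- \frac{1}{3}\right) 223 = - \frac{223}{3} \approx -74.333$)
$w - U = -15625 - - \frac{223}{3} = -15625 + \frac{223}{3} = - \frac{46652}{3}$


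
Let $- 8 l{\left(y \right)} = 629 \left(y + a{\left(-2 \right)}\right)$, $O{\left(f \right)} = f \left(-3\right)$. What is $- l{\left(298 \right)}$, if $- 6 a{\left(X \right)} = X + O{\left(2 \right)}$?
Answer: $\frac{282421}{12} \approx 23535.0$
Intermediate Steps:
$O{\left(f \right)} = - 3 f$
$a{\left(X \right)} = 1 - \frac{X}{6}$ ($a{\left(X \right)} = - \frac{X - 6}{6} = - \frac{-6 + X}{6} = 1 - \frac{X}{6}$)
$l{\left(y \right)} = - \frac{629}{6} - \frac{629 y}{8}$ ($l{\left(y \right)} = - \frac{629 \left(y + \left(1 - - \frac{1}{3}\right)\right)}{8} = - \frac{629 \left(y + \left(1 + \frac{1}{3}\right)\right)}{8} = - \frac{629 \left(y + \frac{4}{3}\right)}{8} = - \frac{629 \left(\frac{4}{3} + y\right)}{8} = - \frac{\frac{2516}{3} + 629 y}{8} = - \frac{629}{6} - \frac{629 y}{8}$)
$- l{\left(298 \right)} = - (- \frac{629}{6} - \frac{93721}{4}) = \left(-1\right) \left(- \frac{282421}{12}\right) = \frac{282421}{12}$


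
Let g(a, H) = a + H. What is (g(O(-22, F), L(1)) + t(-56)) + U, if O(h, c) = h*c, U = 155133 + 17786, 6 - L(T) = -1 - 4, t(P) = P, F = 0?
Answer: 172874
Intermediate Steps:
L(T) = 11 (L(T) = 6 - (-1 - 4) = 6 - 1*(-5) = 6 + 5 = 11)
U = 172919
O(h, c) = c*h
g(a, H) = H + a
(g(O(-22, F), L(1)) + t(-56)) + U = ((11 + 0*(-22)) - 56) + 172919 = ((11 + 0) - 56) + 172919 = (11 - 56) + 172919 = -45 + 172919 = 172874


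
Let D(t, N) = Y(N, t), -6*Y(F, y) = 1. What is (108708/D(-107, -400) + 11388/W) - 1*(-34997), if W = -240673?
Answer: -148555661311/240673 ≈ -6.1725e+5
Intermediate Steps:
Y(F, y) = -⅙ (Y(F, y) = -⅙*1 = -⅙)
D(t, N) = -⅙
(108708/D(-107, -400) + 11388/W) - 1*(-34997) = (108708/(-⅙) + 11388/(-240673)) - 1*(-34997) = (108708*(-6) + 11388*(-1/240673)) + 34997 = (-652248 - 11388/240673) + 34997 = -156978494292/240673 + 34997 = -148555661311/240673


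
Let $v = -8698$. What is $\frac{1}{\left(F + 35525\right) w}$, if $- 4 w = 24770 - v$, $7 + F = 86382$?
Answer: $- \frac{1}{1019937300} \approx -9.8045 \cdot 10^{-10}$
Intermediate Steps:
$F = 86375$ ($F = -7 + 86382 = 86375$)
$w = -8367$ ($w = - \frac{24770 - -8698}{4} = - \frac{24770 + 8698}{4} = \left(- \frac{1}{4}\right) 33468 = -8367$)
$\frac{1}{\left(F + 35525\right) w} = \frac{1}{\left(86375 + 35525\right) \left(-8367\right)} = \frac{1}{121900} \left(- \frac{1}{8367}\right) = - \frac{1}{1019937300}$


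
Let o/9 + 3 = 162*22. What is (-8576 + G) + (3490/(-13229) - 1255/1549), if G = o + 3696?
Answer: 556717559444/20491721 ≈ 27168.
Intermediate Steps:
o = 32049 (o = -27 + 9*(162*22) = -27 + 9*3564 = -27 + 32076 = 32049)
G = 35745 (G = 32049 + 3696 = 35745)
(-8576 + G) + (3490/(-13229) - 1255/1549) = (-8576 + 35745) + (3490/(-13229) - 1255/1549) = 27169 + (3490*(-1/13229) - 1255*1/1549) = 27169 + (-3490/13229 - 1255/1549) = 27169 - 22008405/20491721 = 556717559444/20491721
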